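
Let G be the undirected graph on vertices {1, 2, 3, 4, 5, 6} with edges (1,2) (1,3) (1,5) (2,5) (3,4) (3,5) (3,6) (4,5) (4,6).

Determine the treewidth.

A width-2 tree decomposition is:
Bags: B1 = {3, 4, 5}  B2 = {1, 3, 5}  B3 = {1, 2, 5}  B4 = {3, 4, 6}
Tree: B1–B2, B2–B3, B1–B4
Each bag holds 3 vertices, so the decomposition has width 2, which upper-bounds the treewidth. Conversely, {1, 2, 5} is a clique of size 3, and the vertices of any clique must share a bag in every tree decomposition; so some bag has ≥ 3 vertices and tw(G) ≥ 2. Therefore the treewidth is 2.

2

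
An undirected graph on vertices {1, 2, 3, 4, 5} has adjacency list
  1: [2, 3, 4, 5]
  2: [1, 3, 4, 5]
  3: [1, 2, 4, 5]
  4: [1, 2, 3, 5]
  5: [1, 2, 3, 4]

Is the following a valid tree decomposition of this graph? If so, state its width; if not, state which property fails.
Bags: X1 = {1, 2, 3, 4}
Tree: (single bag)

No — vertex 5 appears in no bag.

A tree decomposition must satisfy three properties: every vertex lies in some bag; for every edge, both endpoints lie together in some bag; and for every vertex, the bags containing it form a connected subtree. Here vertex 5 appears in no bag, so the decomposition is invalid.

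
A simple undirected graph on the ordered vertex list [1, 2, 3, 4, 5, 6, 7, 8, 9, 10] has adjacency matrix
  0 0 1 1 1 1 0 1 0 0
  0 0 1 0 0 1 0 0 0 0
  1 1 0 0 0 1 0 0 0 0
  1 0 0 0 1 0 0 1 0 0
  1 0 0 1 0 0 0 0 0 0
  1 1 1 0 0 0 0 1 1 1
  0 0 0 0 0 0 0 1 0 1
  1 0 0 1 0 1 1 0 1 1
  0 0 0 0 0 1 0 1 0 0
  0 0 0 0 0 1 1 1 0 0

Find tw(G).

A width-2 tree decomposition is:
Bags: B1 = {1, 6, 8}  B2 = {1, 4, 8}  B3 = {1, 4, 5}  B4 = {6, 8, 10}  B5 = {6, 8, 9}  B6 = {1, 3, 6}  B7 = {7, 8, 10}  B8 = {2, 3, 6}
Tree: B1–B2, B2–B3, B1–B4, B1–B5, B1–B6, B4–B7, B6–B8
Every bag has size at most 3, so the width is 3 − 1 = 2 and tw(G) ≤ 2. For the lower bound, the 3 vertices {1, 4, 8} are pairwise adjacent, and any tree decomposition puts a clique entirely inside one bag — forcing width ≥ 2. Therefore the treewidth is 2.

2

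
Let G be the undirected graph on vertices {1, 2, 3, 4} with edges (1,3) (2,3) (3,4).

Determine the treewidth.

1

A width-1 tree decomposition is:
Bags: B1 = {3, 4}  B2 = {1, 3}  B3 = {2, 3}
Tree: B1–B2, B2–B3
Every bag has size at most 2, so the width is 2 − 1 = 1 and tw(G) ≤ 1. Any graph with an edge has treewidth ≥ 1, and G has the edge 3–4. The upper and lower bounds meet at 1, so that is the treewidth.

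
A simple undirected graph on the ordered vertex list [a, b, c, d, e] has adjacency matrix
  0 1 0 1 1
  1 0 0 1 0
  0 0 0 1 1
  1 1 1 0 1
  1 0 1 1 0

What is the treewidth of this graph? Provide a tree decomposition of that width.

Treewidth 2.
Bags: B1 = {a, d, e}  B2 = {a, b, d}  B3 = {c, d, e}
Tree: B1–B2, B1–B3

The largest bag has 3 vertices, giving width 2; this decomposition certifies tw(G) ≤ 2. Conversely, {c, d, e} is a clique of size 3, and the vertices of any clique must share a bag in every tree decomposition; so some bag has ≥ 3 vertices and tw(G) ≥ 2. Combining the bounds, tw(G) = 2.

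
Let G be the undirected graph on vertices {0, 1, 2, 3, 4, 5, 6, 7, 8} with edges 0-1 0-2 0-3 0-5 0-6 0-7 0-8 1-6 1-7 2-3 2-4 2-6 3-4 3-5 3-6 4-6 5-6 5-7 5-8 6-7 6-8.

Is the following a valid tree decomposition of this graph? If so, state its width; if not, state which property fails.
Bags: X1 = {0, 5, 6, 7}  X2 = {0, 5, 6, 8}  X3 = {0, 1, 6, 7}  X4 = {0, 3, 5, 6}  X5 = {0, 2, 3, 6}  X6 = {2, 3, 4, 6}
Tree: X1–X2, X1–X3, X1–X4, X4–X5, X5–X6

Yes; width 3.

Checking the three conditions: (i) the bags cover all of {0, 1, 2, 3, 4, 5, 6, 7, 8}; (ii) for each edge, some bag contains both endpoints; (iii) the bags containing any fixed vertex form a subtree. All hold, so the decomposition is valid with width 4 − 1 = 3.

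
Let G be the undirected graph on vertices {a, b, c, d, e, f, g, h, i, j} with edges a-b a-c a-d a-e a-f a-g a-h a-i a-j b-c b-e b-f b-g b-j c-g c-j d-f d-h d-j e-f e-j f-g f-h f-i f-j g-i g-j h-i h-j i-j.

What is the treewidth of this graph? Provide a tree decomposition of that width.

Every bag has size at most 5, so the width is 5 − 1 = 4 and tw(G) ≤ 4. On the other hand G contains the 5-clique {a, b, c, g, j}. A clique must lie in a single bag of any decomposition, so no decomposition can have width below 4. Hence tw(G) = 4 exactly.

Treewidth 4.
One such decomposition:
Bags: B1 = {a, f, h, i, j}  B2 = {a, f, g, i, j}  B3 = {a, d, f, h, j}  B4 = {a, b, f, g, j}  B5 = {a, b, e, f, j}  B6 = {a, b, c, g, j}
Tree: B1–B2, B1–B3, B2–B4, B4–B5, B4–B6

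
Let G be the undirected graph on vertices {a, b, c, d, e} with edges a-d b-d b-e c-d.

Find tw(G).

1

A width-1 tree decomposition is:
Bags: B1 = {b, d}  B2 = {a, d}  B3 = {c, d}  B4 = {b, e}
Tree: B1–B2, B1–B3, B1–B4
The largest bag has 2 vertices, giving width 1; this decomposition certifies tw(G) ≤ 1. Any graph with an edge has treewidth ≥ 1, and G has the edge b–d. Combining the bounds, tw(G) = 1.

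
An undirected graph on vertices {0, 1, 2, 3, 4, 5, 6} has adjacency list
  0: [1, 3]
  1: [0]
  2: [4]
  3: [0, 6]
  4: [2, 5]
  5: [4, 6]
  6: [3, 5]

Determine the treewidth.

1

A width-1 tree decomposition is:
Bags: B1 = {2, 4}  B2 = {4, 5}  B3 = {5, 6}  B4 = {3, 6}  B5 = {0, 3}  B6 = {0, 1}
Tree: B1–B2, B2–B3, B3–B4, B4–B5, B5–B6
Each bag holds 2 vertices, so the decomposition has width 1, which upper-bounds the treewidth. Since G has at least one edge (e.g. 2–4), it is not an edgeless graph, so tw(G) ≥ 1. Therefore the treewidth is 1.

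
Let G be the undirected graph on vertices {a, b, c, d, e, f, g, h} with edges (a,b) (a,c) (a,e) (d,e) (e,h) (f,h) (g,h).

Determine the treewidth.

1

A width-1 tree decomposition is:
Bags: B1 = {a, c}  B2 = {a, e}  B3 = {a, b}  B4 = {e, h}  B5 = {f, h}  B6 = {g, h}  B7 = {d, e}
Tree: B1–B2, B1–B3, B2–B4, B4–B5, B4–B6, B4–B7
Every bag has size at most 2, so the width is 2 − 1 = 1 and tw(G) ≤ 1. Any graph with an edge has treewidth ≥ 1, and G has the edge a–c. Therefore the treewidth is 1.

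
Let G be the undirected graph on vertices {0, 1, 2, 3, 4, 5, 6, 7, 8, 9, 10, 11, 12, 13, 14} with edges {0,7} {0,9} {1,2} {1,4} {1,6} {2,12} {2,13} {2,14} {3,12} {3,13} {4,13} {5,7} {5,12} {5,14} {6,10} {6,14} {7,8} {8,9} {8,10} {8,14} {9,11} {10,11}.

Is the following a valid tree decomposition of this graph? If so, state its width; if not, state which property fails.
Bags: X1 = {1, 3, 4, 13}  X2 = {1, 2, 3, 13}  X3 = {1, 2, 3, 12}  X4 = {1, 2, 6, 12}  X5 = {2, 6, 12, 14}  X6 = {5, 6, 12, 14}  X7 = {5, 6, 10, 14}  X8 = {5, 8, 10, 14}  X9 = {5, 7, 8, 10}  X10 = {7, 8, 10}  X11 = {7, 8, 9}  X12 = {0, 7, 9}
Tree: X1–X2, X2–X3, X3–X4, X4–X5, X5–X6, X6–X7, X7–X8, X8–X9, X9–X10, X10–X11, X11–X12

No — vertex 11 appears in no bag.

A tree decomposition must satisfy three properties: every vertex lies in some bag; for every edge, both endpoints lie together in some bag; and for every vertex, the bags containing it form a connected subtree. Here vertex 11 appears in no bag, so the decomposition is invalid.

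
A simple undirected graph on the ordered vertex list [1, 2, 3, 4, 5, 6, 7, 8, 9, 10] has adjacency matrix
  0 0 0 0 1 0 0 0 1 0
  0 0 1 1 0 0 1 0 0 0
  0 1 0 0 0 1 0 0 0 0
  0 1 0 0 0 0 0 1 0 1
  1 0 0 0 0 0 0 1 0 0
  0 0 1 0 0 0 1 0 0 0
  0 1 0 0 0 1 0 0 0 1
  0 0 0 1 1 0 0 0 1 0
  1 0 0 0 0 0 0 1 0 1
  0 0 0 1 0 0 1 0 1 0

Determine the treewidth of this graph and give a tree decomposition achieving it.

Every bag has size at most 3, so the width is 3 − 1 = 2 and tw(G) ≤ 2. The edges 1–5–8–9–1 form a cycle, so G is not a tree and its treewidth is at least 2. Therefore the treewidth is 2.

Treewidth 2.
Bags: B1 = {1, 5, 9}  B2 = {5, 8, 9}  B3 = {8, 9, 10}  B4 = {4, 8, 10}  B5 = {4, 7, 10}  B6 = {2, 4, 7}  B7 = {2, 6, 7}  B8 = {2, 3, 6}
Tree: B1–B2, B2–B3, B3–B4, B4–B5, B5–B6, B6–B7, B7–B8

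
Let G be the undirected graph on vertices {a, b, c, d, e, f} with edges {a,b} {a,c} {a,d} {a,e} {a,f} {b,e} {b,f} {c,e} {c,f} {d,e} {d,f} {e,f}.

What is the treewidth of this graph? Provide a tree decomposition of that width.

The largest bag has 4 vertices, giving width 3; this decomposition certifies tw(G) ≤ 3. Conversely, {a, d, e, f} is a clique of size 4, and the vertices of any clique must share a bag in every tree decomposition; so some bag has ≥ 4 vertices and tw(G) ≥ 3. Hence tw(G) = 3 exactly.

Treewidth 3.
One optimal decomposition is:
Bags: B1 = {a, d, e, f}  B2 = {a, c, e, f}  B3 = {a, b, e, f}
Tree: B1–B2, B2–B3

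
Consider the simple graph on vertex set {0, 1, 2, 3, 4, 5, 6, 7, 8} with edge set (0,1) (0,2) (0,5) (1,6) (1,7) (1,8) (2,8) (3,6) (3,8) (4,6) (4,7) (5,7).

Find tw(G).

3

A width-3 tree decomposition is:
Bags: B1 = {0, 4, 5, 7}  B2 = {0, 1, 4, 7}  B3 = {0, 1, 4, 6}  B4 = {0, 1, 2, 6}  B5 = {1, 2, 6, 8}  B6 = {2, 3, 6, 8}
Tree: B1–B2, B2–B3, B3–B4, B4–B5, B5–B6
Every bag has size at most 4, so the width is 4 − 1 = 3 and tw(G) ≤ 3. For the lower bound: the 4 vertex sets {4,5,7}, {0}, {1}, {2,3,6,8} are disjoint, each induces a connected subgraph, and every pair is joined by at least one edge of G. Contracting each set to a single vertex therefore yields K_{4} as a minor, and since treewidth is minor-monotone, tw(G) ≥ tw(K_{4}) = 3. Therefore the treewidth is 3.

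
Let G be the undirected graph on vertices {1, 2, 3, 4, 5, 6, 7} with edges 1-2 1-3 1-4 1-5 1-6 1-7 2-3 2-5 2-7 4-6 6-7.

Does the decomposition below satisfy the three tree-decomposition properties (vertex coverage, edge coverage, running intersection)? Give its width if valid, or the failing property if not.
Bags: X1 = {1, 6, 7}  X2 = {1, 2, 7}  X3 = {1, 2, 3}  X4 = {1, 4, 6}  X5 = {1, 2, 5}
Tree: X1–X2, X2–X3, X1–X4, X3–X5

Yes; width 2.

Vertex coverage: the bags together contain {1, 2, 3, 4, 5, 6, 7}, the full vertex set. Edge coverage: each edge of G has both endpoints in at least one bag. Running intersection: for every vertex, the bags containing it form a connected subtree. All three properties hold, so this is a valid tree decomposition of width max|bag| − 1 = 2, and hence tw(G) ≤ 2.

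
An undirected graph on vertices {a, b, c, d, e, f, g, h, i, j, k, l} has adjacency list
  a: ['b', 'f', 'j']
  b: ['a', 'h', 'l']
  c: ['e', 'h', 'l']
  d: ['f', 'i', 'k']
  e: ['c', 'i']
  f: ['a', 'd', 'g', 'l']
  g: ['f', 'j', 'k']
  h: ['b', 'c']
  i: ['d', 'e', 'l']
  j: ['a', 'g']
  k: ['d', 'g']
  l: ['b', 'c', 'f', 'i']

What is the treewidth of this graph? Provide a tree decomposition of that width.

The largest bag has 4 vertices, giving width 3; this decomposition certifies tw(G) ≤ 3. For the lower bound: the 4 vertex sets {c,e,h}, {b}, {l}, {a,d,f,i} are disjoint, each induces a connected subgraph, and every pair is joined by at least one edge of G. Contracting each set to a single vertex therefore yields K_{4} as a minor, and since treewidth is minor-monotone, tw(G) ≥ tw(K_{4}) = 3. Therefore the treewidth is 3.

Treewidth 3.
One such decomposition:
Bags: B1 = {b, c, e, h}  B2 = {b, c, e, l}  B3 = {b, e, i, l}  B4 = {a, b, i, l}  B5 = {a, f, i, l}  B6 = {a, d, f, i}  B7 = {a, d, f, j}  B8 = {d, f, g, j}  B9 = {d, g, j, k}
Tree: B1–B2, B2–B3, B3–B4, B4–B5, B5–B6, B6–B7, B7–B8, B8–B9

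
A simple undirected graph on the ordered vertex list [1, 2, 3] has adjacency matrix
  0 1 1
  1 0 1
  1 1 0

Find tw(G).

A width-2 tree decomposition is:
Bags: B1 = {1, 2, 3}
Tree: (single bag)
With just one bag of size 3, the width is 3 − 1 = 2, so tw(G) ≤ 2. On the other hand G contains the 3-clique {1, 2, 3}. A clique must lie in a single bag of any decomposition, so no decomposition can have width below 2. The upper and lower bounds meet at 2, so that is the treewidth.

2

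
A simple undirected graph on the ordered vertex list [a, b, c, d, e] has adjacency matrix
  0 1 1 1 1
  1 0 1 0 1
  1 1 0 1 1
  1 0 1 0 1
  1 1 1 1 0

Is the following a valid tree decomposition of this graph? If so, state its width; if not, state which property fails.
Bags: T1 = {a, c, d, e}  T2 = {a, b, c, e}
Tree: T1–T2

Checking the three conditions: (i) the bags cover all of {a, b, c, d, e}; (ii) for each edge, some bag contains both endpoints; (iii) the bags containing any fixed vertex form a subtree. All hold, so the decomposition is valid with width 4 − 1 = 3.

Yes; width 3.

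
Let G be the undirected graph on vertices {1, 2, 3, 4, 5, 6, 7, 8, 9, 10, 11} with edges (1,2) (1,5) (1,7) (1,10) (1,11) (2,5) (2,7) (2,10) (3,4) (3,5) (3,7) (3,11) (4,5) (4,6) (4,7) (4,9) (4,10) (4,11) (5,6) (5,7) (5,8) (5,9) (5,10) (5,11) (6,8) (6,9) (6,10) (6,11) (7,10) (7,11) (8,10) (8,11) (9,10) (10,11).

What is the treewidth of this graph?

4

A width-4 tree decomposition is:
Bags: B1 = {4, 5, 7, 10, 11}  B2 = {4, 5, 6, 10, 11}  B3 = {1, 5, 7, 10, 11}  B4 = {3, 4, 5, 7, 11}  B5 = {5, 6, 8, 10, 11}  B6 = {1, 2, 5, 7, 10}  B7 = {4, 5, 6, 9, 10}
Tree: B1–B2, B1–B3, B1–B4, B2–B5, B3–B6, B2–B7
Every bag has size at most 5, so the width is 5 − 1 = 4 and tw(G) ≤ 4. For the lower bound, the 5 vertices {4, 5, 6, 9, 10} are pairwise adjacent, and any tree decomposition puts a clique entirely inside one bag — forcing width ≥ 4. Therefore the treewidth is 4.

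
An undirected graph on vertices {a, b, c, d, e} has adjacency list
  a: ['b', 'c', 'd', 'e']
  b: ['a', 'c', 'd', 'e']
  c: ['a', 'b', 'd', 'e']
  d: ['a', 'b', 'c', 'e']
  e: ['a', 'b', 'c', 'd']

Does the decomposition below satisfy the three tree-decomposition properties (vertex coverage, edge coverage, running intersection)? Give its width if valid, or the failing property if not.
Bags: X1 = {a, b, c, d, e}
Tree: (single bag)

Vertex coverage: the bags together contain {a, b, c, d, e}, the full vertex set. Edge coverage: each edge of G has both endpoints in at least one bag. Running intersection: for every vertex, the bags containing it form a connected subtree. All three properties hold, so this is a valid tree decomposition of width max|bag| − 1 = 4, and hence tw(G) ≤ 4.

Yes; width 4.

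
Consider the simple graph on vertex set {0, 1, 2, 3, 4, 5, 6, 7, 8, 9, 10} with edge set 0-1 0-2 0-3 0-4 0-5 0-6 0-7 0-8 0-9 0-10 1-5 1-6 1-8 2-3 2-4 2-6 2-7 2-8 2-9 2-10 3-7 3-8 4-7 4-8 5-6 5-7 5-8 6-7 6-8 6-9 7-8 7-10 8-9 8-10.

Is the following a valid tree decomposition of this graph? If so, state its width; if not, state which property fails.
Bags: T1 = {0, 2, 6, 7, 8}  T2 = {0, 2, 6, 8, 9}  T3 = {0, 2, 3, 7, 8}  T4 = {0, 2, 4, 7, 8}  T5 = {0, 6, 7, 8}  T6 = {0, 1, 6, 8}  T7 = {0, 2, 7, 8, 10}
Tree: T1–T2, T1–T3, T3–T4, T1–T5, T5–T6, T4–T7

A tree decomposition must satisfy three properties: every vertex lies in some bag; for every edge, both endpoints lie together in some bag; and for every vertex, the bags containing it form a connected subtree. Here vertex 5 appears in no bag, so the decomposition is invalid.

No — vertex 5 appears in no bag.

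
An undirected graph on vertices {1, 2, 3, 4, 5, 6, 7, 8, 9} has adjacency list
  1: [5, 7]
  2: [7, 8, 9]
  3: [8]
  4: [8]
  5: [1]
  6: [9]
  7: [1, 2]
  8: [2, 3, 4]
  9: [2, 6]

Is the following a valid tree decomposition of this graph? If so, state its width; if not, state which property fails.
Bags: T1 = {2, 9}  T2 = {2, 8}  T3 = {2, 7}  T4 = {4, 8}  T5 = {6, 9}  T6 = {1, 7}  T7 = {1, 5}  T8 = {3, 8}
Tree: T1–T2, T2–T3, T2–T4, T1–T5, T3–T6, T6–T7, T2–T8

Checking the three conditions: (i) the bags cover all of {1, 2, 3, 4, 5, 6, 7, 8, 9}; (ii) for each edge, some bag contains both endpoints; (iii) the bags containing any fixed vertex form a subtree. All hold, so the decomposition is valid with width 2 − 1 = 1.

Yes; width 1.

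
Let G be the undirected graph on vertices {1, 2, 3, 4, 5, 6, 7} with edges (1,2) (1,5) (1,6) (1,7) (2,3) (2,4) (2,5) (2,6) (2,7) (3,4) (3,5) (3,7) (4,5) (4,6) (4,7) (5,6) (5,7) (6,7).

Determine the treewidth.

A width-4 tree decomposition is:
Bags: B1 = {1, 2, 5, 6, 7}  B2 = {2, 4, 5, 6, 7}  B3 = {2, 3, 4, 5, 7}
Tree: B1–B2, B2–B3
Each bag holds 5 vertices, so the decomposition has width 4, which upper-bounds the treewidth. Conversely, {1, 2, 5, 6, 7} is a clique of size 5, and the vertices of any clique must share a bag in every tree decomposition; so some bag has ≥ 5 vertices and tw(G) ≥ 4. The upper and lower bounds meet at 4, so that is the treewidth.

4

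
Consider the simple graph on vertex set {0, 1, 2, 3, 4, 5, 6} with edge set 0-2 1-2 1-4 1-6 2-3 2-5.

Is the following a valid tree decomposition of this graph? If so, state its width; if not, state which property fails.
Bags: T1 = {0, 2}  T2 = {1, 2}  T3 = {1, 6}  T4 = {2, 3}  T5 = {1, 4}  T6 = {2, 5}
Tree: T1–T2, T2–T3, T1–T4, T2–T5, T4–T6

Yes; width 1.

Checking the three conditions: (i) the bags cover all of {0, 1, 2, 3, 4, 5, 6}; (ii) for each edge, some bag contains both endpoints; (iii) the bags containing any fixed vertex form a subtree. All hold, so the decomposition is valid with width 2 − 1 = 1.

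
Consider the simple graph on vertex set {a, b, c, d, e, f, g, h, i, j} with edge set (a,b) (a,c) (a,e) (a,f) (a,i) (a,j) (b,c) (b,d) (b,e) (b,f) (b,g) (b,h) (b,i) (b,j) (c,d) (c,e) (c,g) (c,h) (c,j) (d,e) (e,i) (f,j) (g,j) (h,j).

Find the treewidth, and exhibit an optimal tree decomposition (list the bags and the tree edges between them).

Treewidth 3.
One optimal decomposition is:
Bags: B1 = {b, c, g, j}  B2 = {a, b, c, j}  B3 = {a, b, c, e}  B4 = {a, b, f, j}  B5 = {b, c, d, e}  B6 = {b, c, h, j}  B7 = {a, b, e, i}
Tree: B1–B2, B2–B3, B2–B4, B3–B5, B2–B6, B3–B7

The largest bag has 4 vertices, giving width 3; this decomposition certifies tw(G) ≤ 3. Conversely, {b, c, d, e} is a clique of size 4, and the vertices of any clique must share a bag in every tree decomposition; so some bag has ≥ 4 vertices and tw(G) ≥ 3. The upper and lower bounds meet at 3, so that is the treewidth.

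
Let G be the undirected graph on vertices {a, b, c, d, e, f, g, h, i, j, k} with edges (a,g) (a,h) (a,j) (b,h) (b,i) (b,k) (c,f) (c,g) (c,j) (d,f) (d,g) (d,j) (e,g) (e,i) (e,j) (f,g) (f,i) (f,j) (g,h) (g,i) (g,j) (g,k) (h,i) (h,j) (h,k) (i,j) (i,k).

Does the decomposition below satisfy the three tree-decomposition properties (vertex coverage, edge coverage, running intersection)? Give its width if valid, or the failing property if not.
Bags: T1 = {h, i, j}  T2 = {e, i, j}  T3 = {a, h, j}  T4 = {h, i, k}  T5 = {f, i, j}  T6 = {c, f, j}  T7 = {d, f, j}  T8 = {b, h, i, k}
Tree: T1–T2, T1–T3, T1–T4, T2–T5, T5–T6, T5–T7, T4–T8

A tree decomposition must satisfy three properties: every vertex lies in some bag; for every edge, both endpoints lie together in some bag; and for every vertex, the bags containing it form a connected subtree. Here vertex g appears in no bag, so the decomposition is invalid.

No — vertex g appears in no bag.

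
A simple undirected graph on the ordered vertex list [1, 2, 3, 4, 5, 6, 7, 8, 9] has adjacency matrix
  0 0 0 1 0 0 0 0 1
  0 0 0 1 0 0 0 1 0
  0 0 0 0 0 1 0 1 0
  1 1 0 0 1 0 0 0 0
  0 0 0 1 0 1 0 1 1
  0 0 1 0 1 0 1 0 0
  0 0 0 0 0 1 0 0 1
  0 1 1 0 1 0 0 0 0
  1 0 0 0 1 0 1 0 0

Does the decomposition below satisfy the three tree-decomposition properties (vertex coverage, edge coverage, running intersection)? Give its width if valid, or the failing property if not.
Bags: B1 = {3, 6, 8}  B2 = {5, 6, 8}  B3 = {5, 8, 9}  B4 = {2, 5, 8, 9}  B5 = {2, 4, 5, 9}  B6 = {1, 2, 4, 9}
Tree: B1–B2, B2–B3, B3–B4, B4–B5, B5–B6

A tree decomposition must satisfy three properties: every vertex lies in some bag; for every edge, both endpoints lie together in some bag; and for every vertex, the bags containing it form a connected subtree. Here vertex 7 appears in no bag, so the decomposition is invalid.

No — vertex 7 appears in no bag.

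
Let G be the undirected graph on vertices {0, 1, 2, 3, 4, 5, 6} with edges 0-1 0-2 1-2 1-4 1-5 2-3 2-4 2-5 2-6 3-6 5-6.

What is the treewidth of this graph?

A width-2 tree decomposition is:
Bags: B1 = {1, 2, 5}  B2 = {0, 1, 2}  B3 = {2, 5, 6}  B4 = {1, 2, 4}  B5 = {2, 3, 6}
Tree: B1–B2, B1–B3, B2–B4, B3–B5
The largest bag has 3 vertices, giving width 2; this decomposition certifies tw(G) ≤ 2. On the other hand G contains the 3-clique {0, 1, 2}. A clique must lie in a single bag of any decomposition, so no decomposition can have width below 2. Hence tw(G) = 2 exactly.

2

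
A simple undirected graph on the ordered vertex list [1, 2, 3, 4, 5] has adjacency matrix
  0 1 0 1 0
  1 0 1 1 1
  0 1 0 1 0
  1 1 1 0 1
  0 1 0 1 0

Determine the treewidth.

A width-2 tree decomposition is:
Bags: B1 = {2, 3, 4}  B2 = {1, 2, 4}  B3 = {2, 4, 5}
Tree: B1–B2, B1–B3
Every bag has size at most 3, so the width is 3 − 1 = 2 and tw(G) ≤ 2. On the other hand G contains the 3-clique {1, 2, 4}. A clique must lie in a single bag of any decomposition, so no decomposition can have width below 2. Therefore the treewidth is 2.

2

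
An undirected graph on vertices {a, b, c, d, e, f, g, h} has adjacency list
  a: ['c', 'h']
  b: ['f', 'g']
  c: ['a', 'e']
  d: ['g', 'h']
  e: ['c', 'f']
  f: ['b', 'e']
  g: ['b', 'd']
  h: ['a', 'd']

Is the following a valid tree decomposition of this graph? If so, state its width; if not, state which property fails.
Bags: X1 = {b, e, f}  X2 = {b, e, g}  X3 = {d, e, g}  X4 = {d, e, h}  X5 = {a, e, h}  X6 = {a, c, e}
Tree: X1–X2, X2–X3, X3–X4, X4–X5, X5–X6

Yes; width 2.

Checking the three conditions: (i) the bags cover all of {a, b, c, d, e, f, g, h}; (ii) for each edge, some bag contains both endpoints; (iii) the bags containing any fixed vertex form a subtree. All hold, so the decomposition is valid with width 3 − 1 = 2.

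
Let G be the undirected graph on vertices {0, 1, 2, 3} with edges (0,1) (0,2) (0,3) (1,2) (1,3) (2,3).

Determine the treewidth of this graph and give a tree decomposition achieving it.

With just one bag of size 4, the width is 4 − 1 = 3, so tw(G) ≤ 3. Conversely, {0, 1, 2, 3} is a clique of size 4, and the vertices of any clique must share a bag in every tree decomposition; so some bag has ≥ 4 vertices and tw(G) ≥ 3. Hence tw(G) = 3 exactly.

Treewidth 3.
Bags: B1 = {0, 1, 2, 3}
Tree: (single bag)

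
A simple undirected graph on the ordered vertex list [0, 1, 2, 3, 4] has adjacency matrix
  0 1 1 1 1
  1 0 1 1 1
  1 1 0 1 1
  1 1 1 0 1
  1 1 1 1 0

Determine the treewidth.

A width-4 tree decomposition is:
Bags: B1 = {0, 1, 2, 3, 4}
Tree: (single bag)
With just one bag of size 5, the width is 5 − 1 = 4, so tw(G) ≤ 4. Conversely, {0, 1, 2, 3, 4} is a clique of size 5, and the vertices of any clique must share a bag in every tree decomposition; so some bag has ≥ 5 vertices and tw(G) ≥ 4. The upper and lower bounds meet at 4, so that is the treewidth.

4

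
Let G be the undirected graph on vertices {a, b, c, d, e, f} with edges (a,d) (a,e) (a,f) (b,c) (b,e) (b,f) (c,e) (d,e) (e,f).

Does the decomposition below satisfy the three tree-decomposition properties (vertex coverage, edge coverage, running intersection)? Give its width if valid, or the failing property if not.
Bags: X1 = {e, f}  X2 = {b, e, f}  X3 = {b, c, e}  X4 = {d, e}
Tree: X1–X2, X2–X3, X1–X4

A tree decomposition must satisfy three properties: every vertex lies in some bag; for every edge, both endpoints lie together in some bag; and for every vertex, the bags containing it form a connected subtree. Here vertex a appears in no bag, so the decomposition is invalid.

No — vertex a appears in no bag.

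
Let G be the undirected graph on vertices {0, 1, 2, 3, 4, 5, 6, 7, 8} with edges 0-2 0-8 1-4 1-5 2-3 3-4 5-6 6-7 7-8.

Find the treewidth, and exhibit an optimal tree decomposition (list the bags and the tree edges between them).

Each bag holds 3 vertices, so the decomposition has width 2, which upper-bounds the treewidth. The edges 3–4–1–5–6–7–8–0–2–3 form a cycle, so G is not a tree and its treewidth is at least 2. Hence tw(G) = 2 exactly.

Treewidth 2.
One such decomposition:
Bags: B1 = {1, 3, 4}  B2 = {1, 3, 5}  B3 = {3, 5, 6}  B4 = {3, 6, 7}  B5 = {3, 7, 8}  B6 = {0, 3, 8}  B7 = {0, 2, 3}
Tree: B1–B2, B2–B3, B3–B4, B4–B5, B5–B6, B6–B7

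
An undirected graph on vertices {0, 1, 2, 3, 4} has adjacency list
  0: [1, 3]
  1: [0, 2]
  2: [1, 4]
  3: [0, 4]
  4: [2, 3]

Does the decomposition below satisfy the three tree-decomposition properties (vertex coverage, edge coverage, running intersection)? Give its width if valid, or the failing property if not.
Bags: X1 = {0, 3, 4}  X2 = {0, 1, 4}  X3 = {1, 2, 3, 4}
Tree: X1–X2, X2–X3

A tree decomposition must satisfy three properties: every vertex lies in some bag; for every edge, both endpoints lie together in some bag; and for every vertex, the bags containing it form a connected subtree. Here bags containing vertex 3 are not connected in the tree, so the decomposition is invalid.

No — bags containing vertex 3 are not connected in the tree.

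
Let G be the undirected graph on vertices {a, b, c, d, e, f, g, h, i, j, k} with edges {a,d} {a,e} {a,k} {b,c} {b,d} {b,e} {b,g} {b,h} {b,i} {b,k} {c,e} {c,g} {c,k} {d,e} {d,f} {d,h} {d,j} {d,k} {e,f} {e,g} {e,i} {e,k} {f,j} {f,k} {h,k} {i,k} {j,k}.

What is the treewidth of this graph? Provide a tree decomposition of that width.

Every bag has size at most 4, so the width is 4 − 1 = 3 and tw(G) ≤ 3. For the lower bound, the 4 vertices {b, c, e, g} are pairwise adjacent, and any tree decomposition puts a clique entirely inside one bag — forcing width ≥ 3. Therefore the treewidth is 3.

Treewidth 3.
One such decomposition:
Bags: B1 = {b, d, e, k}  B2 = {a, d, e, k}  B3 = {b, d, h, k}  B4 = {d, e, f, k}  B5 = {b, c, e, k}  B6 = {b, c, e, g}  B7 = {d, f, j, k}  B8 = {b, e, i, k}
Tree: B1–B2, B1–B3, B1–B4, B1–B5, B5–B6, B4–B7, B5–B8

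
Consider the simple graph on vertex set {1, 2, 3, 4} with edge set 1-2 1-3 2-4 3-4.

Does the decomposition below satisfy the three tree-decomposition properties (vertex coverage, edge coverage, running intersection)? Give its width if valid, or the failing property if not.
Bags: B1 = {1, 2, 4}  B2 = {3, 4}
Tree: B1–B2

No — edge (1,3) lies in no bag.

A tree decomposition must satisfy three properties: every vertex lies in some bag; for every edge, both endpoints lie together in some bag; and for every vertex, the bags containing it form a connected subtree. Here edge (1,3) lies in no bag, so the decomposition is invalid.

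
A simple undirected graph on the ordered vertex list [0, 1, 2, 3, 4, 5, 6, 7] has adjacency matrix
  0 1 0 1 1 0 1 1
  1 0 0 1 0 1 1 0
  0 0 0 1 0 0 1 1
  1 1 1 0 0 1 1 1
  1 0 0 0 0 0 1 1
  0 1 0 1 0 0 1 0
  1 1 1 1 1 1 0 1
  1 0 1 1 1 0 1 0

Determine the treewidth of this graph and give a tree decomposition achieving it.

Treewidth 3.
Bags: B1 = {0, 3, 6, 7}  B2 = {0, 1, 3, 6}  B3 = {2, 3, 6, 7}  B4 = {1, 3, 5, 6}  B5 = {0, 4, 6, 7}
Tree: B1–B2, B1–B3, B2–B4, B1–B5

Every bag has size at most 4, so the width is 4 − 1 = 3 and tw(G) ≤ 3. Conversely, {0, 1, 3, 6} is a clique of size 4, and the vertices of any clique must share a bag in every tree decomposition; so some bag has ≥ 4 vertices and tw(G) ≥ 3. Combining the bounds, tw(G) = 3.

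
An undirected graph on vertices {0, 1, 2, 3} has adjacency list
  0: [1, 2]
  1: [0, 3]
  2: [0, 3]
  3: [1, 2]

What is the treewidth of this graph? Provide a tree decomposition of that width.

The largest bag has 3 vertices, giving width 2; this decomposition certifies tw(G) ≤ 2. For the lower bound, G contains the cycle 2–0–1–3–2, so G is not a forest; only forests have treewidth ≤ 1, hence tw(G) ≥ 2. The upper and lower bounds meet at 2, so that is the treewidth.

Treewidth 2.
One optimal decomposition is:
Bags: B1 = {0, 1, 2}  B2 = {1, 2, 3}
Tree: B1–B2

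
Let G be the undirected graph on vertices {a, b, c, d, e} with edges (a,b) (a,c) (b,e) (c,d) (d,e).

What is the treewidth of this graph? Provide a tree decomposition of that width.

Treewidth 2.
Bags: B1 = {b, d, e}  B2 = {a, b, d}  B3 = {a, c, d}
Tree: B1–B2, B2–B3

Each bag holds 3 vertices, so the decomposition has width 2, which upper-bounds the treewidth. For the lower bound, G contains the cycle d–e–b–a–c–d, so G is not a forest; only forests have treewidth ≤ 1, hence tw(G) ≥ 2. The upper and lower bounds meet at 2, so that is the treewidth.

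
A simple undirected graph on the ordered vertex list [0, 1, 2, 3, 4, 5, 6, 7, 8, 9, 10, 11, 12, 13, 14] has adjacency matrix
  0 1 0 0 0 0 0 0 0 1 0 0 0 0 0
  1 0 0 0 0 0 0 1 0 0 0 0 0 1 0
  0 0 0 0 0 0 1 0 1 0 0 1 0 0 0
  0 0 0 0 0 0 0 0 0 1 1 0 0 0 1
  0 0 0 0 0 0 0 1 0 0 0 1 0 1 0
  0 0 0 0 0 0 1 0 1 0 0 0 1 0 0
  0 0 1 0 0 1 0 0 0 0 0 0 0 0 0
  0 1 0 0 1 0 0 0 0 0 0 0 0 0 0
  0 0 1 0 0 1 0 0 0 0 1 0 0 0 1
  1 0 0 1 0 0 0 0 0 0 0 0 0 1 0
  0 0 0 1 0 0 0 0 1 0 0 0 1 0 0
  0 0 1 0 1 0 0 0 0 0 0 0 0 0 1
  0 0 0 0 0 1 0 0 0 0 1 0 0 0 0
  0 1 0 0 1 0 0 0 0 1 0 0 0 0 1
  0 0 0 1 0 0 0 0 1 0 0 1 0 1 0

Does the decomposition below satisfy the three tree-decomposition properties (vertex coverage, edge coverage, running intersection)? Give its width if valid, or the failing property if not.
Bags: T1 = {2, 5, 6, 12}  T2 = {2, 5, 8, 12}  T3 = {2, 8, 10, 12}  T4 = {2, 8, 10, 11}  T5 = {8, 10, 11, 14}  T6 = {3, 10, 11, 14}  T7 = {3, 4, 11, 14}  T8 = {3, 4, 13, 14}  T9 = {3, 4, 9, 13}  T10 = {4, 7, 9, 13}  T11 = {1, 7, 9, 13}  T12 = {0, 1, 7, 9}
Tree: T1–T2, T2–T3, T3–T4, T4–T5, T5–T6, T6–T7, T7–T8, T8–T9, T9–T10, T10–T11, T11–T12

Yes; width 3.

Vertex coverage: the bags together contain {0, 1, 2, 3, 4, 5, 6, 7, 8, 9, 10, 11, 12, 13, 14}, the full vertex set. Edge coverage: each edge of G has both endpoints in at least one bag. Running intersection: for every vertex, the bags containing it form a connected subtree. All three properties hold, so this is a valid tree decomposition of width max|bag| − 1 = 3, and hence tw(G) ≤ 3.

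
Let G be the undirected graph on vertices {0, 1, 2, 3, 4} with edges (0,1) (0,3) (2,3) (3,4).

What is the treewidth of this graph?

1

A width-1 tree decomposition is:
Bags: B1 = {0, 1}  B2 = {0, 3}  B3 = {2, 3}  B4 = {3, 4}
Tree: B1–B2, B2–B3, B2–B4
The largest bag has 2 vertices, giving width 1; this decomposition certifies tw(G) ≤ 1. Any graph with an edge has treewidth ≥ 1, and G has the edge 0–1. Hence tw(G) = 1 exactly.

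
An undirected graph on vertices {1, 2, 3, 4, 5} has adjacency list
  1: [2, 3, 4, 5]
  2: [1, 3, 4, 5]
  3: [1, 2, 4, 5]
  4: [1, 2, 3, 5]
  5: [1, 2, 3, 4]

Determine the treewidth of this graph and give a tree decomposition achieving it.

Treewidth 4.
One optimal decomposition is:
Bags: B1 = {1, 2, 3, 4, 5}
Tree: (single bag)

A single bag containing all 5 vertices is trivially a valid decomposition of width 4. For the lower bound, the 5 vertices {1, 2, 3, 4, 5} are pairwise adjacent, and any tree decomposition puts a clique entirely inside one bag — forcing width ≥ 4. Therefore the treewidth is 4.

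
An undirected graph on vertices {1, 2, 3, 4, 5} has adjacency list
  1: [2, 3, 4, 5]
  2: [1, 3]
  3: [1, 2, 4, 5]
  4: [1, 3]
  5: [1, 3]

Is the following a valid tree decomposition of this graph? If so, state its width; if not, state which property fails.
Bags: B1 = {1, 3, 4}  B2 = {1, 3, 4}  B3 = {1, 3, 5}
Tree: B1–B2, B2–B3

A tree decomposition must satisfy three properties: every vertex lies in some bag; for every edge, both endpoints lie together in some bag; and for every vertex, the bags containing it form a connected subtree. Here vertex 2 appears in no bag, so the decomposition is invalid.

No — vertex 2 appears in no bag.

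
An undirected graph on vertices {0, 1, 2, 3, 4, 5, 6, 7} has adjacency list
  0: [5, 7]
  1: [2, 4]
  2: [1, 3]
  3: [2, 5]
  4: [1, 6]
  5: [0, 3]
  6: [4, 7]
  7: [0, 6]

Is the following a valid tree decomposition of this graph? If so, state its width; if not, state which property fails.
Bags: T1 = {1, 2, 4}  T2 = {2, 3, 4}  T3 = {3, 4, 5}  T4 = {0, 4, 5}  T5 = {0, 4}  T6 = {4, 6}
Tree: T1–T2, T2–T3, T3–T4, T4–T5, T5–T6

A tree decomposition must satisfy three properties: every vertex lies in some bag; for every edge, both endpoints lie together in some bag; and for every vertex, the bags containing it form a connected subtree. Here vertex 7 appears in no bag, so the decomposition is invalid.

No — vertex 7 appears in no bag.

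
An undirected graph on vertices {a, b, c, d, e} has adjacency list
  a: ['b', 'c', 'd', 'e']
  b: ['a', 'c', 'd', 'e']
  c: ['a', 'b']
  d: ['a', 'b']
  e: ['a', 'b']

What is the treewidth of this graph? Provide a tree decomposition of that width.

Every bag has size at most 3, so the width is 3 − 1 = 2 and tw(G) ≤ 2. For the lower bound, the 3 vertices {a, b, d} are pairwise adjacent, and any tree decomposition puts a clique entirely inside one bag — forcing width ≥ 2. Hence tw(G) = 2 exactly.

Treewidth 2.
Bags: B1 = {a, b, d}  B2 = {a, b, c}  B3 = {a, b, e}
Tree: B1–B2, B1–B3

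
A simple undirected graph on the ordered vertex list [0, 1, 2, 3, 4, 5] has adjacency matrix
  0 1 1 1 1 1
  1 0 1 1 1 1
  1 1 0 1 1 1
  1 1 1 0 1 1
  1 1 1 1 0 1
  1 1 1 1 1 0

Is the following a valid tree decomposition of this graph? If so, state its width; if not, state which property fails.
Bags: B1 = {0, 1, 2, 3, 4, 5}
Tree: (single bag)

Yes; width 5.

Checking the three conditions: (i) the bags cover all of {0, 1, 2, 3, 4, 5}; (ii) for each edge, some bag contains both endpoints; (iii) the bags containing any fixed vertex form a subtree. All hold, so the decomposition is valid with width 6 − 1 = 5.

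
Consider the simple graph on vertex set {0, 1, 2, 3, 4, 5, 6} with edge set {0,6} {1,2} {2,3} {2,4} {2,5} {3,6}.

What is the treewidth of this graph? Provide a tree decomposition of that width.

Treewidth 1.
Bags: B1 = {1, 2}  B2 = {2, 3}  B3 = {2, 5}  B4 = {2, 4}  B5 = {3, 6}  B6 = {0, 6}
Tree: B1–B2, B1–B3, B1–B4, B2–B5, B5–B6

Each bag holds 2 vertices, so the decomposition has width 1, which upper-bounds the treewidth. G has an edge, so its treewidth is at least 1. Hence tw(G) = 1 exactly.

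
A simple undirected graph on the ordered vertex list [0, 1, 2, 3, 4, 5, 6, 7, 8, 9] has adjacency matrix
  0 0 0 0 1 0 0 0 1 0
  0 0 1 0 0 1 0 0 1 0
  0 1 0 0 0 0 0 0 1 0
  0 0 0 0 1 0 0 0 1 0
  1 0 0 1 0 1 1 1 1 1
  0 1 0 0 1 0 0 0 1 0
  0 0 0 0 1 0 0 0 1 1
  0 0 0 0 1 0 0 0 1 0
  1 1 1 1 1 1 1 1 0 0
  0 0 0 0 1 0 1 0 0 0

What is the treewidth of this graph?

A width-2 tree decomposition is:
Bags: B1 = {4, 6, 8}  B2 = {4, 5, 8}  B3 = {3, 4, 8}  B4 = {4, 7, 8}  B5 = {1, 5, 8}  B6 = {4, 6, 9}  B7 = {1, 2, 8}  B8 = {0, 4, 8}
Tree: B1–B2, B1–B3, B3–B4, B2–B5, B1–B6, B5–B7, B2–B8
The largest bag has 3 vertices, giving width 2; this decomposition certifies tw(G) ≤ 2. Conversely, {1, 2, 8} is a clique of size 3, and the vertices of any clique must share a bag in every tree decomposition; so some bag has ≥ 3 vertices and tw(G) ≥ 2. Therefore the treewidth is 2.

2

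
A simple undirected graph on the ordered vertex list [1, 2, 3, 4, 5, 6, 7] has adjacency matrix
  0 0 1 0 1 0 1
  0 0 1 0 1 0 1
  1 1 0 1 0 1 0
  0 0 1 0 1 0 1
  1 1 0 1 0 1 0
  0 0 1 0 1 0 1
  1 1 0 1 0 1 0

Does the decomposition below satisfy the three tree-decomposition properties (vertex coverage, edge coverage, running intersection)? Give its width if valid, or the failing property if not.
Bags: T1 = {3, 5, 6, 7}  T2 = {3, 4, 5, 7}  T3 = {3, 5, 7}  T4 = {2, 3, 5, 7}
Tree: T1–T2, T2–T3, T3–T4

A tree decomposition must satisfy three properties: every vertex lies in some bag; for every edge, both endpoints lie together in some bag; and for every vertex, the bags containing it form a connected subtree. Here vertex 1 appears in no bag, so the decomposition is invalid.

No — vertex 1 appears in no bag.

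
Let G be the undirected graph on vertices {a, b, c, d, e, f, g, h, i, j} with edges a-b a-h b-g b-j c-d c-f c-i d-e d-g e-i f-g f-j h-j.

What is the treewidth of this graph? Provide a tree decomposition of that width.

Each bag holds 3 vertices, so the decomposition has width 2, which upper-bounds the treewidth. The edges e–i–c–d–e form a cycle, so G is not a tree and its treewidth is at least 2. Combining the bounds, tw(G) = 2.

Treewidth 2.
Bags: B1 = {d, e, i}  B2 = {c, d, i}  B3 = {c, d, g}  B4 = {c, f, g}  B5 = {b, f, g}  B6 = {b, f, j}  B7 = {a, b, j}  B8 = {a, h, j}
Tree: B1–B2, B2–B3, B3–B4, B4–B5, B5–B6, B6–B7, B7–B8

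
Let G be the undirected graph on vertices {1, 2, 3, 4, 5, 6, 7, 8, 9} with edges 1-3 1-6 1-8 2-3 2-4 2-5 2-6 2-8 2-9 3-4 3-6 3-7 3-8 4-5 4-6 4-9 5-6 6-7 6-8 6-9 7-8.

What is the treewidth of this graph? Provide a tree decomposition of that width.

Every bag has size at most 4, so the width is 4 − 1 = 3 and tw(G) ≤ 3. On the other hand G contains the 4-clique {1, 3, 6, 8}. A clique must lie in a single bag of any decomposition, so no decomposition can have width below 3. The upper and lower bounds meet at 3, so that is the treewidth.

Treewidth 3.
One such decomposition:
Bags: B1 = {2, 3, 4, 6}  B2 = {2, 4, 5, 6}  B3 = {2, 3, 6, 8}  B4 = {1, 3, 6, 8}  B5 = {2, 4, 6, 9}  B6 = {3, 6, 7, 8}
Tree: B1–B2, B1–B3, B3–B4, B1–B5, B4–B6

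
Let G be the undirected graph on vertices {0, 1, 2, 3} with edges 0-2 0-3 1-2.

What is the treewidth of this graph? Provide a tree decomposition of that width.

Treewidth 1.
One optimal decomposition is:
Bags: B1 = {1, 2}  B2 = {0, 2}  B3 = {0, 3}
Tree: B1–B2, B2–B3

The largest bag has 2 vertices, giving width 1; this decomposition certifies tw(G) ≤ 1. G has an edge, so its treewidth is at least 1. Hence tw(G) = 1 exactly.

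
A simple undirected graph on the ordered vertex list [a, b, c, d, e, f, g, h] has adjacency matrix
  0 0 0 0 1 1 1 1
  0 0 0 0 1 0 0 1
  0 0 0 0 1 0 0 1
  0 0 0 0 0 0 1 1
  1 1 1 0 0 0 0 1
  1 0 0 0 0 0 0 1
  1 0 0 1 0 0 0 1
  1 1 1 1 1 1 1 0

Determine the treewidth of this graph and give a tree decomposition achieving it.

Treewidth 2.
One such decomposition:
Bags: B1 = {a, g, h}  B2 = {d, g, h}  B3 = {a, e, h}  B4 = {c, e, h}  B5 = {b, e, h}  B6 = {a, f, h}
Tree: B1–B2, B1–B3, B3–B4, B4–B5, B3–B6

Every bag has size at most 3, so the width is 3 − 1 = 2 and tw(G) ≤ 2. Conversely, {d, g, h} is a clique of size 3, and the vertices of any clique must share a bag in every tree decomposition; so some bag has ≥ 3 vertices and tw(G) ≥ 2. The upper and lower bounds meet at 2, so that is the treewidth.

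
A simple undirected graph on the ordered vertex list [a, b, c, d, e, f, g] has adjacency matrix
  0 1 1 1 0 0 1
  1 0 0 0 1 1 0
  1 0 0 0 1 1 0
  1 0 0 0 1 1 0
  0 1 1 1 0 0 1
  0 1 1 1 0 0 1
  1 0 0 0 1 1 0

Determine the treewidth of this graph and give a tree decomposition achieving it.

Treewidth 3.
One optimal decomposition is:
Bags: B1 = {a, c, e, f}  B2 = {a, d, e, f}  B3 = {a, b, e, f}  B4 = {a, e, f, g}
Tree: B1–B2, B2–B3, B3–B4

Each bag holds 4 vertices, so the decomposition has width 3, which upper-bounds the treewidth. For the lower bound: the 4 vertex sets {a,c}, {d,f}, {e}, {b} are disjoint, each induces a connected subgraph, and every pair is joined by at least one edge of G. Contracting each set to a single vertex therefore yields K_{4} as a minor, and since treewidth is minor-monotone, tw(G) ≥ tw(K_{4}) = 3. Combining the bounds, tw(G) = 3.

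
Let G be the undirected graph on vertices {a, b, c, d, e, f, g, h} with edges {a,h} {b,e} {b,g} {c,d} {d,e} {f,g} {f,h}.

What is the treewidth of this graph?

A width-1 tree decomposition is:
Bags: B1 = {c, d}  B2 = {d, e}  B3 = {b, e}  B4 = {b, g}  B5 = {f, g}  B6 = {f, h}  B7 = {a, h}
Tree: B1–B2, B2–B3, B3–B4, B4–B5, B5–B6, B6–B7
Each bag holds 2 vertices, so the decomposition has width 1, which upper-bounds the treewidth. Since G has at least one edge (e.g. c–d), it is not an edgeless graph, so tw(G) ≥ 1. The upper and lower bounds meet at 1, so that is the treewidth.

1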